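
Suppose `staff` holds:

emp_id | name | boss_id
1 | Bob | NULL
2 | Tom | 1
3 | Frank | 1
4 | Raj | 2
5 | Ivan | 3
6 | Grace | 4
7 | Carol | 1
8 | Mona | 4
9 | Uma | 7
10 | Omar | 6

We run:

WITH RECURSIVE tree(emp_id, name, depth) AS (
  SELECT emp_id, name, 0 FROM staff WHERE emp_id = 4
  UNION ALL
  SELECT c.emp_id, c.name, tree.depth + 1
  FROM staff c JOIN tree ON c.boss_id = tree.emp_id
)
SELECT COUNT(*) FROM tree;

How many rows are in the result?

4

Base: emp_id=4 (Raj) at depth 0.
Iteration 1: rows with boss_id in {4} -> Grace (id 6, depth 1), Mona (id 8, depth 1).
Iteration 2: rows with boss_id in {6,8} -> Omar (id 10, depth 2).
Iteration 3: no rows with boss_id in {10}; recursion stops.
Total rows emitted: 4.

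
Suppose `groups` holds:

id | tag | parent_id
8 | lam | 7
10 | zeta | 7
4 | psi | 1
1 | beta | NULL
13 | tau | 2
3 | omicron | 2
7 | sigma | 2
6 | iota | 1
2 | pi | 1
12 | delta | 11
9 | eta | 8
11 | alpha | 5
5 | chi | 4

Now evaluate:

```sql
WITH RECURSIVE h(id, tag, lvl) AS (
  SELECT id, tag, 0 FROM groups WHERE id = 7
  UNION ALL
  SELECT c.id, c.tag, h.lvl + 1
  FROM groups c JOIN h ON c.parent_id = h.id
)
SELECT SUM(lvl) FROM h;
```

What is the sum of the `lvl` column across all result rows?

4

Base: id=7 (sigma) at lvl 0.
Iteration 1: rows with parent_id in {7} -> lam (id 8, lvl 1), zeta (id 10, lvl 1).
Iteration 2: rows with parent_id in {8,10} -> eta (id 9, lvl 2).
Iteration 3: no rows with parent_id in {9}; recursion stops.
SUM(lvl) = 0 + 1 + 1 + 2 = 4.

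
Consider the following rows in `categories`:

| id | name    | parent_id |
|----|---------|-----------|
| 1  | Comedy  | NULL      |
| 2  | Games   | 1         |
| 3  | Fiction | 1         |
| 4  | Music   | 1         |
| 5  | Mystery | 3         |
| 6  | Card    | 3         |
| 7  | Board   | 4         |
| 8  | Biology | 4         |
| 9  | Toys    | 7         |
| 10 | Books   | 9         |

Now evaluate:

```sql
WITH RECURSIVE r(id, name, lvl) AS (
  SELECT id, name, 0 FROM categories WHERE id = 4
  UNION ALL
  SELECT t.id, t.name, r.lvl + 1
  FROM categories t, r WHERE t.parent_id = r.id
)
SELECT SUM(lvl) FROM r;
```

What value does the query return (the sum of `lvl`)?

Base: id=4 (Music) at lvl 0.
Iteration 1: rows with parent_id in {4} -> Board (id 7, lvl 1), Biology (id 8, lvl 1).
Iteration 2: rows with parent_id in {7,8} -> Toys (id 9, lvl 2).
Iteration 3: rows with parent_id in {9} -> Books (id 10, lvl 3).
Iteration 4: no rows with parent_id in {10}; recursion stops.
SUM(lvl) = 0 + 1 + 1 + 2 + 3 = 7.

7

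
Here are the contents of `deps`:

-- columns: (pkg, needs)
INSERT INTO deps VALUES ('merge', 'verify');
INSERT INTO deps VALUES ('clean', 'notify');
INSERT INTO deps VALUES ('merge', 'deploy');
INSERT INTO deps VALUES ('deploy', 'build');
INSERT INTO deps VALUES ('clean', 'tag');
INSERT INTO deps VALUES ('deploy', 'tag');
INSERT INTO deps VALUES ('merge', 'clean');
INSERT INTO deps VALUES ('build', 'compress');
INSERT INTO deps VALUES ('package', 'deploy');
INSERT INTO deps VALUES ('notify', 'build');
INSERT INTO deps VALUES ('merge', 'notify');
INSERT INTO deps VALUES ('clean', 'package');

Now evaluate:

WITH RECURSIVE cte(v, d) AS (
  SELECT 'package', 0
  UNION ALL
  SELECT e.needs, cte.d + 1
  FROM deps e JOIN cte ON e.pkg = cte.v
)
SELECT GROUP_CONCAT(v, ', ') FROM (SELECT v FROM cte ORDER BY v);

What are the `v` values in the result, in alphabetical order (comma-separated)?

Base: (package, d=0).
Iteration 1: edges from {package} -> (deploy, d=1).
Iteration 2: edges from {deploy} -> (build, d=2), (tag, d=2).
Iteration 3: edges from {build,tag} -> (compress, d=3).
Iteration 4: no outgoing edges from {compress}; recursion stops.

build, compress, deploy, package, tag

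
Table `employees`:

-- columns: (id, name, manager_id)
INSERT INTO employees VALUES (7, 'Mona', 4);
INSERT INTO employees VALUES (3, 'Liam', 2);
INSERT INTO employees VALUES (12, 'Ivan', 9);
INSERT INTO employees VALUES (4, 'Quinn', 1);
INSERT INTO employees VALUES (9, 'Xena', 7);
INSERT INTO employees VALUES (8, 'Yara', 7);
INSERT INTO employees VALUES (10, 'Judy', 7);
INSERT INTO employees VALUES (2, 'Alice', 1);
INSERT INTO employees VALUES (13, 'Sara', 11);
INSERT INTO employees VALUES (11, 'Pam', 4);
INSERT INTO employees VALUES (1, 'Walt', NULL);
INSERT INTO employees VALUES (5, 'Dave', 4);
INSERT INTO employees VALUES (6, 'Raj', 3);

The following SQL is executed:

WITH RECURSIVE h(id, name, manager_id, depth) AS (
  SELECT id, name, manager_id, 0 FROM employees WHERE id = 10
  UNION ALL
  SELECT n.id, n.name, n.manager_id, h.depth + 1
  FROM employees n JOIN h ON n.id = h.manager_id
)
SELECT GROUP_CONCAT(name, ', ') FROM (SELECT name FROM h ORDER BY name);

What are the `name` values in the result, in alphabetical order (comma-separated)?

Base: id=10 (Judy), manager_id=7, depth 0.
Iteration 1: join on id=7 -> Mona (id 7, manager_id=4, depth 1).
Iteration 2: join on id=4 -> Quinn (id 4, manager_id=1, depth 2).
Iteration 3: join on id=1 -> Walt (id 1, manager_id=NULL, depth 3).
Iteration 4: manager_id is NULL; no match; recursion stops.

Judy, Mona, Quinn, Walt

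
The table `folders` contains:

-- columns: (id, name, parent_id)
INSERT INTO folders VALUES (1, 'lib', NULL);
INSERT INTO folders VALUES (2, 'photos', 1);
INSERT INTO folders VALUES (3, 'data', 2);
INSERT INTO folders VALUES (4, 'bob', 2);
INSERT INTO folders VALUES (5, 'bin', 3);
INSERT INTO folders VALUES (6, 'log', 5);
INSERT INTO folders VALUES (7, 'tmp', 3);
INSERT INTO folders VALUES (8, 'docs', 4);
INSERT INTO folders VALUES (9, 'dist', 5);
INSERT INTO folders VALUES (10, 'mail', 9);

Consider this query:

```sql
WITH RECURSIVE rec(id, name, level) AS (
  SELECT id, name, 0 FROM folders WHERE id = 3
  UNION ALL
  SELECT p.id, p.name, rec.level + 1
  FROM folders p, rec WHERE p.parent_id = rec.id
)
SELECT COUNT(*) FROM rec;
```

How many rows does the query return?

Base: id=3 (data) at level 0.
Iteration 1: rows with parent_id in {3} -> bin (id 5, level 1), tmp (id 7, level 1).
Iteration 2: rows with parent_id in {5,7} -> log (id 6, level 2), dist (id 9, level 2).
Iteration 3: rows with parent_id in {6,9} -> mail (id 10, level 3).
Iteration 4: no rows with parent_id in {10}; recursion stops.
Total rows emitted: 6.

6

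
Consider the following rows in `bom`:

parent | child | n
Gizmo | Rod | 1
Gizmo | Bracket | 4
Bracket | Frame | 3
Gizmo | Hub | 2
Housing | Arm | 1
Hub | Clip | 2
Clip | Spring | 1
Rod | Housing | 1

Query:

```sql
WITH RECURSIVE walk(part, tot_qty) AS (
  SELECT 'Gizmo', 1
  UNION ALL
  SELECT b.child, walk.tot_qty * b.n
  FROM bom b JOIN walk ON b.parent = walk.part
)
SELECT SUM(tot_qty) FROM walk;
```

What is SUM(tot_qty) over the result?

30

Base: (Gizmo, tot_qty=1).
Iteration 1: components of {Gizmo} -> Bracket = 1*4 = 4, Hub = 1*2 = 2, Rod = 1*1 = 1.
Iteration 2: components of {Bracket,Hub,Rod} -> Clip = 2*2 = 4, Frame = 4*3 = 12, Housing = 1*1 = 1.
Iteration 3: components of {Clip,Frame,Housing} -> Arm = 1*1 = 1, Spring = 4*1 = 4.
Iteration 4: no further components; recursion stops.
SUM(tot_qty) = 1 + 1 + 4 + 2 + 1 + 12 + 4 + 1 + 4 = 30.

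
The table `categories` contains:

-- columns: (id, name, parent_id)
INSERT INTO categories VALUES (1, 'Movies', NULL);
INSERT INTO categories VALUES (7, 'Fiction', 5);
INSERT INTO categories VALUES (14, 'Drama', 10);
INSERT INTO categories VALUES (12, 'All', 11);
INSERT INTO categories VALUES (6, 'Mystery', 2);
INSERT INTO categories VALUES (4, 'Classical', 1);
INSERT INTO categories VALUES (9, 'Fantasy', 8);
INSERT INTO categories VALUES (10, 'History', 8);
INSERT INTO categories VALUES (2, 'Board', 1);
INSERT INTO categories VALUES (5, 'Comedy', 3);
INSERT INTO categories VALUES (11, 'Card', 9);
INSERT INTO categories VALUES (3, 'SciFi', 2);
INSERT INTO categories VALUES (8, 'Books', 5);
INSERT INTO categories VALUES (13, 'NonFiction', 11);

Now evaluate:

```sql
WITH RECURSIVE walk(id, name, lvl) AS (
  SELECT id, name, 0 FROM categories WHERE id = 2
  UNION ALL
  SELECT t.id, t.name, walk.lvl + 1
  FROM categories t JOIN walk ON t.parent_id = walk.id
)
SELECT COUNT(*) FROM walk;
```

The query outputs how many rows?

Base: id=2 (Board) at lvl 0.
Iteration 1: rows with parent_id in {2} -> SciFi (id 3, lvl 1), Mystery (id 6, lvl 1).
Iteration 2: rows with parent_id in {3,6} -> Comedy (id 5, lvl 2).
Iteration 3: rows with parent_id in {5} -> Fiction (id 7, lvl 3), Books (id 8, lvl 3).
Iteration 4: rows with parent_id in {7,8} -> Fantasy (id 9, lvl 4), History (id 10, lvl 4).
Iteration 5: rows with parent_id in {9,10} -> Card (id 11, lvl 5), Drama (id 14, lvl 5).
Iteration 6: rows with parent_id in {11,14} -> All (id 12, lvl 6), NonFiction (id 13, lvl 6).
Iteration 7: no rows with parent_id in {12,13}; recursion stops.
Total rows emitted: 12.

12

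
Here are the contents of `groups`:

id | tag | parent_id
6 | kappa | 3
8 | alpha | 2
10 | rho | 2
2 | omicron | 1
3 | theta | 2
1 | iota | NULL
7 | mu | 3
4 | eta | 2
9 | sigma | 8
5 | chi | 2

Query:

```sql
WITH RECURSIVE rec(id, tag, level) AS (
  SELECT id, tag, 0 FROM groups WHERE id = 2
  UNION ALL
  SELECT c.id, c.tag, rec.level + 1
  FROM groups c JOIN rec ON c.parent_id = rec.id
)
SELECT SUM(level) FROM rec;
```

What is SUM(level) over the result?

Base: id=2 (omicron) at level 0.
Iteration 1: rows with parent_id in {2} -> theta (id 3, level 1), eta (id 4, level 1), chi (id 5, level 1), alpha (id 8, level 1), rho (id 10, level 1).
Iteration 2: rows with parent_id in {3,4,5,8,10} -> kappa (id 6, level 2), mu (id 7, level 2), sigma (id 9, level 2).
Iteration 3: no rows with parent_id in {6,7,9}; recursion stops.
SUM(level) = 0 + 1 + 1 + 1 + 1 + 1 + 2 + 2 + 2 = 11.

11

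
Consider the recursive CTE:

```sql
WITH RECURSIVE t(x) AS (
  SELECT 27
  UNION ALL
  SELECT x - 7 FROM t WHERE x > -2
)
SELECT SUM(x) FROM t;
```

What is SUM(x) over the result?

Base: x=27.
Iteration 1: 27 > -2 holds -> x = 27 - 7 = 20.
Iteration 2: 20 > -2 holds -> x = 20 - 7 = 13.
Iteration 3: 13 > -2 holds -> x = 13 - 7 = 6.
Iteration 4: 6 > -2 holds -> x = 6 - 7 = -1.
Iteration 5: -1 > -2 holds -> x = -1 - 7 = -8.
Iteration 6: -8 > -2 fails; recursion stops.
SUM(x) = 27 + 20 + 13 + 6 + -1 + -8 = 57.

57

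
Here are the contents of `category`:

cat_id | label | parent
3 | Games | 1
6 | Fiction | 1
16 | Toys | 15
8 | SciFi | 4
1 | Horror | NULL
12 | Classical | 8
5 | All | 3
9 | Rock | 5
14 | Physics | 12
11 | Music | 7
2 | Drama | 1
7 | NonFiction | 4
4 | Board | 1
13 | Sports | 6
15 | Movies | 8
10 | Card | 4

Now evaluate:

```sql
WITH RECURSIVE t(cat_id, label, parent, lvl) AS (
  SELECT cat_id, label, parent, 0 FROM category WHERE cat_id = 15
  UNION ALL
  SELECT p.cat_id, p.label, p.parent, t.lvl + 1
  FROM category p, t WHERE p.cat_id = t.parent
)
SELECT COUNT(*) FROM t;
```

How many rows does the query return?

4

Base: cat_id=15 (Movies), parent=8, lvl 0.
Iteration 1: join on cat_id=8 -> SciFi (id 8, parent=4, lvl 1).
Iteration 2: join on cat_id=4 -> Board (id 4, parent=1, lvl 2).
Iteration 3: join on cat_id=1 -> Horror (id 1, parent=NULL, lvl 3).
Iteration 4: parent is NULL; no match; recursion stops.
Total rows emitted: 4.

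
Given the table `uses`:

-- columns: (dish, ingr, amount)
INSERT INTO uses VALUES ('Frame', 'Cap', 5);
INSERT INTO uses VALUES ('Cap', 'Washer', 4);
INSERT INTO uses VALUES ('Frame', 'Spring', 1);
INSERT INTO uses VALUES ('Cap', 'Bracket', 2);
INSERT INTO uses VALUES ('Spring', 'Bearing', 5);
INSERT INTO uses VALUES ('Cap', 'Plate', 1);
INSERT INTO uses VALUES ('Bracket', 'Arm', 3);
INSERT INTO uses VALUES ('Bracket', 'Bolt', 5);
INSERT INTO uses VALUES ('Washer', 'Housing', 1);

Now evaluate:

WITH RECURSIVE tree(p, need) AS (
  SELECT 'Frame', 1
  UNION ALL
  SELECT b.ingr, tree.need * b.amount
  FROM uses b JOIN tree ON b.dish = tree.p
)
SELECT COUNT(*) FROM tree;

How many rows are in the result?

Base: (Frame, need=1).
Iteration 1: components of {Frame} -> Cap = 1*5 = 5, Spring = 1*1 = 1.
Iteration 2: components of {Cap,Spring} -> Bearing = 1*5 = 5, Bracket = 5*2 = 10, Plate = 5*1 = 5, Washer = 5*4 = 20.
Iteration 3: components of {Bearing,Bracket,Plate,Washer} -> Arm = 10*3 = 30, Bolt = 10*5 = 50, Housing = 20*1 = 20.
Iteration 4: no further components; recursion stops.
Total rows emitted: 10.

10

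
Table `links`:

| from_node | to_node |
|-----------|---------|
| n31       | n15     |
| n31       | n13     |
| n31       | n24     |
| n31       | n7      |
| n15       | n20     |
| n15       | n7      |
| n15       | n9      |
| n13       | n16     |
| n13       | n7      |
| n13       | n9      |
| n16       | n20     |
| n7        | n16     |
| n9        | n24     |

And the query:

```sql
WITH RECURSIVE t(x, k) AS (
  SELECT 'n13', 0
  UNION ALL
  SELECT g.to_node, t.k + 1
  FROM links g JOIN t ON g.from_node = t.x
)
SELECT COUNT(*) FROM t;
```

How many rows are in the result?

8

Base: (n13, k=0).
Iteration 1: edges from {n13} -> (n16, k=1), (n7, k=1), (n9, k=1).
Iteration 2: edges from {n16,n7,n9} -> (n16, k=2), (n20, k=2), (n24, k=2).
Iteration 3: edges from {n16,n20,n24} -> (n20, k=3).
Iteration 4: no outgoing edges from {n20}; recursion stops.
Total rows emitted: 8.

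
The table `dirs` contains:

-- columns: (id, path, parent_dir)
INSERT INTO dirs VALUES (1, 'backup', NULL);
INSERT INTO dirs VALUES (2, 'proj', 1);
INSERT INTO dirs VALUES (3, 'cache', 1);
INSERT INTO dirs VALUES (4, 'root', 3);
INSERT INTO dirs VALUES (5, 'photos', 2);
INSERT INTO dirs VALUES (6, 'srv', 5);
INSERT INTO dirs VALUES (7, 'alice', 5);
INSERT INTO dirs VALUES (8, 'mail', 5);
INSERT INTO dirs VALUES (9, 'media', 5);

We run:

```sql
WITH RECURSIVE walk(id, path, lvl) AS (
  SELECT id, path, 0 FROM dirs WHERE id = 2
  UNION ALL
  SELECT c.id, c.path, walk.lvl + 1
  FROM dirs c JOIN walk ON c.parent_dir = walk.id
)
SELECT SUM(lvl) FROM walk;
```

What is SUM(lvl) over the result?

Base: id=2 (proj) at lvl 0.
Iteration 1: rows with parent_dir in {2} -> photos (id 5, lvl 1).
Iteration 2: rows with parent_dir in {5} -> srv (id 6, lvl 2), alice (id 7, lvl 2), mail (id 8, lvl 2), media (id 9, lvl 2).
Iteration 3: no rows with parent_dir in {6,7,8,9}; recursion stops.
SUM(lvl) = 0 + 1 + 2 + 2 + 2 + 2 = 9.

9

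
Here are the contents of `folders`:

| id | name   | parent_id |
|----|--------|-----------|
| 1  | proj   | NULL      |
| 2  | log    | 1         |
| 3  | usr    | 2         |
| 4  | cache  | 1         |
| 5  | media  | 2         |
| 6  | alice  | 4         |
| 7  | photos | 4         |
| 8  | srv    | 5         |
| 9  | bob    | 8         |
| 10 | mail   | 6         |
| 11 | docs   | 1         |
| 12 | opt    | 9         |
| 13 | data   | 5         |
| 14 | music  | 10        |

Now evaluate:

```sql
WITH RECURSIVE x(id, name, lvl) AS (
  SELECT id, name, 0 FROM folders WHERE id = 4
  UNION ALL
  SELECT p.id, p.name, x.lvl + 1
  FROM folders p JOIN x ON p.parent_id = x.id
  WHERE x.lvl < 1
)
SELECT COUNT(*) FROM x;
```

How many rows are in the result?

Base: id=4 (cache) at lvl 0.
Iteration 1: rows with parent_id in {4} -> alice (id 6, lvl 1), photos (id 7, lvl 1).
Iteration 2: lvl < 1 fails for all current rows; recursion stops.
Total rows emitted: 3.

3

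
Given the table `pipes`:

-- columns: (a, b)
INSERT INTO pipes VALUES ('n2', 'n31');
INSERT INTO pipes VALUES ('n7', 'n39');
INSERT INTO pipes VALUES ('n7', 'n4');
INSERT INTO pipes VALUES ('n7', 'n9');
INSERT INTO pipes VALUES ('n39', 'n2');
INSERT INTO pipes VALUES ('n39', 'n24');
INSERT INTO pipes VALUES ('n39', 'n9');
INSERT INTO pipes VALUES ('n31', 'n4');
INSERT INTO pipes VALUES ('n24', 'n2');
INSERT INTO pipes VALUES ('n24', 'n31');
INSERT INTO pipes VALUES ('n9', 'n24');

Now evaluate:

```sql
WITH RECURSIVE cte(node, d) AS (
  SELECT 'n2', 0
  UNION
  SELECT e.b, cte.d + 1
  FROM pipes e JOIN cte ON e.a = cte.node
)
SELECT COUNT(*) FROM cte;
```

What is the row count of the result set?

3

Base: (n2, d=0).
Iteration 1: edges from {n2} -> (n31, d=1).
Iteration 2: edges from {n31} -> (n4, d=2).
Iteration 3: no outgoing edges from {n4}; recursion stops.
Total rows emitted: 3.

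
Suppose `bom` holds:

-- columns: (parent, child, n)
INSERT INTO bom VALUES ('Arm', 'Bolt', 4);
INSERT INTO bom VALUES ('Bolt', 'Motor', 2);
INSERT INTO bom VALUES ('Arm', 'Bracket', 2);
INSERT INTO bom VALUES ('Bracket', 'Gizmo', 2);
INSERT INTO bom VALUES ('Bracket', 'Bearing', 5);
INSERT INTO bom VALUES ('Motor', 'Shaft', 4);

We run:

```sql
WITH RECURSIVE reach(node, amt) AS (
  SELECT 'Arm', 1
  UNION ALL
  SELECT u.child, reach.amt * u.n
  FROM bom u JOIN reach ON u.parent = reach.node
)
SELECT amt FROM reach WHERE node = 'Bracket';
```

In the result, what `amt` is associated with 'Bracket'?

2

Base: (Arm, amt=1).
Iteration 1: components of {Arm} -> Bolt = 1*4 = 4, Bracket = 1*2 = 2.
Iteration 2: components of {Bolt,Bracket} -> Bearing = 2*5 = 10, Gizmo = 2*2 = 4, Motor = 4*2 = 8.
Iteration 3: components of {Bearing,Gizmo,Motor} -> Shaft = 8*4 = 32.
Iteration 4: no further components; recursion stops.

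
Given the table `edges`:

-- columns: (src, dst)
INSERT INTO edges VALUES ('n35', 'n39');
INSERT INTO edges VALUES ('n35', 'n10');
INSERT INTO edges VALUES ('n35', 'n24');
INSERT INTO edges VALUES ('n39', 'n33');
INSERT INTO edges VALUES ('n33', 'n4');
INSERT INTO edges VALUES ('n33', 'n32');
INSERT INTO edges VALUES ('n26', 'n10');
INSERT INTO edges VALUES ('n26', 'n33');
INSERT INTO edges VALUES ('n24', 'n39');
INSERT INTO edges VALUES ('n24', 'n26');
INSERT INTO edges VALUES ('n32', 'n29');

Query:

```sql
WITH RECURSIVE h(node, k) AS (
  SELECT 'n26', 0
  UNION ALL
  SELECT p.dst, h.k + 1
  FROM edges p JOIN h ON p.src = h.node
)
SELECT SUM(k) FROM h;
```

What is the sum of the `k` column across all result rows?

9

Base: (n26, k=0).
Iteration 1: edges from {n26} -> (n10, k=1), (n33, k=1).
Iteration 2: edges from {n10,n33} -> (n32, k=2), (n4, k=2).
Iteration 3: edges from {n32,n4} -> (n29, k=3).
Iteration 4: no outgoing edges from {n29}; recursion stops.
SUM(k) = 0 + 1 + 1 + 2 + 2 + 3 = 9.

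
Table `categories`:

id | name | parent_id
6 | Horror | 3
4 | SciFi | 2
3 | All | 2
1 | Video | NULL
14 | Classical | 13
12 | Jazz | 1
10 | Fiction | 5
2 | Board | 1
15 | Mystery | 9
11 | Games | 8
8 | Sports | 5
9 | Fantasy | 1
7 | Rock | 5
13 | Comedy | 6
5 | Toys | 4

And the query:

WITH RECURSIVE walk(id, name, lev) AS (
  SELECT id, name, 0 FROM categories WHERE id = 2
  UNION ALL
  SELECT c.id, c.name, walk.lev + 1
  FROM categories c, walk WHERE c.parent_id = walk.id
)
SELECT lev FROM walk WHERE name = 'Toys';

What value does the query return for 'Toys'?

Base: id=2 (Board) at lev 0.
Iteration 1: rows with parent_id in {2} -> All (id 3, lev 1), SciFi (id 4, lev 1).
Iteration 2: rows with parent_id in {3,4} -> Toys (id 5, lev 2), Horror (id 6, lev 2).
Iteration 3: rows with parent_id in {5,6} -> Rock (id 7, lev 3), Sports (id 8, lev 3), Fiction (id 10, lev 3), Comedy (id 13, lev 3).
Iteration 4: rows with parent_id in {7,8,10,13} -> Games (id 11, lev 4), Classical (id 14, lev 4).
Iteration 5: no rows with parent_id in {11,14}; recursion stops.

2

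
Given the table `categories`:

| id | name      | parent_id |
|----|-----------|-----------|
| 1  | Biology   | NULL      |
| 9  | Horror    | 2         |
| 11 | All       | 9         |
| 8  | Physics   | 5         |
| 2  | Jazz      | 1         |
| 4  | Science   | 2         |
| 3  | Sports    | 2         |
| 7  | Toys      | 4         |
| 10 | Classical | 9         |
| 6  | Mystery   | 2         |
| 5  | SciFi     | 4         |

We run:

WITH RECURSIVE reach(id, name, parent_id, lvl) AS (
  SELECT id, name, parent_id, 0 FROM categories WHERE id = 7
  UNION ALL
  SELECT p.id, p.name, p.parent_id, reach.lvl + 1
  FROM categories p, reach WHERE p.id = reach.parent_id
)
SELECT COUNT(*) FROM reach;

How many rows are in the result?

Base: id=7 (Toys), parent_id=4, lvl 0.
Iteration 1: join on id=4 -> Science (id 4, parent_id=2, lvl 1).
Iteration 2: join on id=2 -> Jazz (id 2, parent_id=1, lvl 2).
Iteration 3: join on id=1 -> Biology (id 1, parent_id=NULL, lvl 3).
Iteration 4: parent_id is NULL; no match; recursion stops.
Total rows emitted: 4.

4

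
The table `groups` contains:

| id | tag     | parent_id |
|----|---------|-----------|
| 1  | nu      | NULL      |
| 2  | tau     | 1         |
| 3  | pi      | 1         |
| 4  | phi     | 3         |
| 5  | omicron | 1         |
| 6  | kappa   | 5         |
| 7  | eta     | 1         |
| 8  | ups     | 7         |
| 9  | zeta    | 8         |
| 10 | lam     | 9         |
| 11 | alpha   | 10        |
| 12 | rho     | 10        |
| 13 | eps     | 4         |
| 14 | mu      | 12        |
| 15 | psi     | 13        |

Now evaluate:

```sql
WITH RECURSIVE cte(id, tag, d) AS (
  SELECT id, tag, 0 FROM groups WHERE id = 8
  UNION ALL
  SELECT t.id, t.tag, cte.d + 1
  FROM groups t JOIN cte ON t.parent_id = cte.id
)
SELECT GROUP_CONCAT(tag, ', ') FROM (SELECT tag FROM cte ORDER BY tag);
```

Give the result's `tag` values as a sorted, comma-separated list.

Base: id=8 (ups) at d 0.
Iteration 1: rows with parent_id in {8} -> zeta (id 9, d 1).
Iteration 2: rows with parent_id in {9} -> lam (id 10, d 2).
Iteration 3: rows with parent_id in {10} -> alpha (id 11, d 3), rho (id 12, d 3).
Iteration 4: rows with parent_id in {11,12} -> mu (id 14, d 4).
Iteration 5: no rows with parent_id in {14}; recursion stops.

alpha, lam, mu, rho, ups, zeta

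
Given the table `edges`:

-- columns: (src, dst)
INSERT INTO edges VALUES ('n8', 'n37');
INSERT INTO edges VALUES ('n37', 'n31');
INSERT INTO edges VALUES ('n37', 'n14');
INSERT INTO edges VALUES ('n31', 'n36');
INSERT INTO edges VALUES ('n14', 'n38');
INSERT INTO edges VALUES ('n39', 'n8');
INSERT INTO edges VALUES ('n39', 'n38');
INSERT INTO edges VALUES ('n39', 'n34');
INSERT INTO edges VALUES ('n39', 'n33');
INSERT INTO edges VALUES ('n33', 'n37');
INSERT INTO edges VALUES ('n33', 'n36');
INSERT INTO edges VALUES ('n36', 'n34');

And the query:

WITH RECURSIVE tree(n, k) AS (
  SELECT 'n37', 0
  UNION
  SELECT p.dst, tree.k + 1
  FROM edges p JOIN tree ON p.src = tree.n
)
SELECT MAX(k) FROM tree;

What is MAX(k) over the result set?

Base: (n37, k=0).
Iteration 1: edges from {n37} -> (n14, k=1), (n31, k=1).
Iteration 2: edges from {n14,n31} -> (n36, k=2), (n38, k=2).
Iteration 3: edges from {n36,n38} -> (n34, k=3).
Iteration 4: no outgoing edges from {n34}; recursion stops.
k values: 0, 1, 1, 2, 2, 3; the maximum is 3.

3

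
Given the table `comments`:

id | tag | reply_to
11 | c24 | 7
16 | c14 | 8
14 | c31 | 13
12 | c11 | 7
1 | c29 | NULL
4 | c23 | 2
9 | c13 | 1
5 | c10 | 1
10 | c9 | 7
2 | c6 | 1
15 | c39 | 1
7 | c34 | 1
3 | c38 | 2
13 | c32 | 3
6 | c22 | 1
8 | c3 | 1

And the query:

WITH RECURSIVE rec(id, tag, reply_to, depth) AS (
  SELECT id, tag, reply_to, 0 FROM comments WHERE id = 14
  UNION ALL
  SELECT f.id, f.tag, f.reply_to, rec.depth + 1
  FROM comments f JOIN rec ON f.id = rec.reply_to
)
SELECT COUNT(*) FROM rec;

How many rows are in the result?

Base: id=14 (c31), reply_to=13, depth 0.
Iteration 1: join on id=13 -> c32 (id 13, reply_to=3, depth 1).
Iteration 2: join on id=3 -> c38 (id 3, reply_to=2, depth 2).
Iteration 3: join on id=2 -> c6 (id 2, reply_to=1, depth 3).
Iteration 4: join on id=1 -> c29 (id 1, reply_to=NULL, depth 4).
Iteration 5: reply_to is NULL; no match; recursion stops.
Total rows emitted: 5.

5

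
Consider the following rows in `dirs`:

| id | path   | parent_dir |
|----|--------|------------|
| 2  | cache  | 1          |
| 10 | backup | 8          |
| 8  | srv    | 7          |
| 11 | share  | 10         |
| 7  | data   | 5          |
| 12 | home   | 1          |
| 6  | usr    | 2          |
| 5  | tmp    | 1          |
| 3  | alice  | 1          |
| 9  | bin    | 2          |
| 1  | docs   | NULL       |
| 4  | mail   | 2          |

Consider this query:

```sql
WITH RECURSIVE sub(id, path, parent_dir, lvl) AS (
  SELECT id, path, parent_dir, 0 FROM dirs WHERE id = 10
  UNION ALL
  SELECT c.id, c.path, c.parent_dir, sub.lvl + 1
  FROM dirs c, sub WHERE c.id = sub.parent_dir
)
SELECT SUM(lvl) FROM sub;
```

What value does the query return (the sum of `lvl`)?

10

Base: id=10 (backup), parent_dir=8, lvl 0.
Iteration 1: join on id=8 -> srv (id 8, parent_dir=7, lvl 1).
Iteration 2: join on id=7 -> data (id 7, parent_dir=5, lvl 2).
Iteration 3: join on id=5 -> tmp (id 5, parent_dir=1, lvl 3).
Iteration 4: join on id=1 -> docs (id 1, parent_dir=NULL, lvl 4).
Iteration 5: parent_dir is NULL; no match; recursion stops.
SUM(lvl) = 0 + 1 + 2 + 3 + 4 = 10.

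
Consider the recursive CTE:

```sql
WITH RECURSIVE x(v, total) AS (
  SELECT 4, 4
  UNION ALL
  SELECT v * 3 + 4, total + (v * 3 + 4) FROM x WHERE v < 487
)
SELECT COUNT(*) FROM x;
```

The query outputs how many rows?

Base: v=4, total=4.
Iteration 1: 4 < 487 holds -> v = 4 * 3 + 4 = 16, total = 4 + 16 = 20.
Iteration 2: 16 < 487 holds -> v = 16 * 3 + 4 = 52, total = 20 + 52 = 72.
Iteration 3: 52 < 487 holds -> v = 52 * 3 + 4 = 160, total = 72 + 160 = 232.
Iteration 4: 160 < 487 holds -> v = 160 * 3 + 4 = 484, total = 232 + 484 = 716.
Iteration 5: 484 < 487 holds -> v = 484 * 3 + 4 = 1456, total = 716 + 1456 = 2172.
Iteration 6: 1456 < 487 fails; recursion stops.
Total rows emitted: 6.

6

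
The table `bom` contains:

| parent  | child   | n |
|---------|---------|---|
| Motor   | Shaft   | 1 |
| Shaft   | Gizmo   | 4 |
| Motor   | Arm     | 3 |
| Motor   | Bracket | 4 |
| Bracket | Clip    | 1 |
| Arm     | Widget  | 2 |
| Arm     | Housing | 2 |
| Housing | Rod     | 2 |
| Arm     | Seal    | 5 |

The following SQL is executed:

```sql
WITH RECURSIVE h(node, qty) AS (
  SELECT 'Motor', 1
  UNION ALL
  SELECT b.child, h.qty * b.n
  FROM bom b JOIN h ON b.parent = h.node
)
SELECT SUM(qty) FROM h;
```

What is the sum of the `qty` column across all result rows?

56

Base: (Motor, qty=1).
Iteration 1: components of {Motor} -> Arm = 1*3 = 3, Bracket = 1*4 = 4, Shaft = 1*1 = 1.
Iteration 2: components of {Arm,Bracket,Shaft} -> Clip = 4*1 = 4, Gizmo = 1*4 = 4, Housing = 3*2 = 6, Seal = 3*5 = 15, Widget = 3*2 = 6.
Iteration 3: components of {Clip,Gizmo,Housing,Seal,Widget} -> Rod = 6*2 = 12.
Iteration 4: no further components; recursion stops.
SUM(qty) = 1 + 1 + 3 + 4 + 4 + 6 + 6 + 15 + 4 + 12 = 56.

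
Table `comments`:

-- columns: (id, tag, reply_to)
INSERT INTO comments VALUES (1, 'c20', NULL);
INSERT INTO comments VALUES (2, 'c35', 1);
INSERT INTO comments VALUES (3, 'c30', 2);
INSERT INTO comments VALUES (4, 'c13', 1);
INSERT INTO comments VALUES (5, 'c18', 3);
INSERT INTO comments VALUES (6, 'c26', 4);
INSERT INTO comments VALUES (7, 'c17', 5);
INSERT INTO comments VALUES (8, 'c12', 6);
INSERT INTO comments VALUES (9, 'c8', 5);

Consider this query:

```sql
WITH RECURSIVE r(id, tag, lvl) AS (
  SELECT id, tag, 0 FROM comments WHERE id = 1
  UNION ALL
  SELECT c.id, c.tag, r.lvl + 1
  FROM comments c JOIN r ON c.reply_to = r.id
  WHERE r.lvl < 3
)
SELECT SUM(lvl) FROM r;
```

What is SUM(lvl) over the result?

Base: id=1 (c20) at lvl 0.
Iteration 1: rows with reply_to in {1} -> c35 (id 2, lvl 1), c13 (id 4, lvl 1).
Iteration 2: rows with reply_to in {2,4} -> c30 (id 3, lvl 2), c26 (id 6, lvl 2).
Iteration 3: rows with reply_to in {3,6} -> c18 (id 5, lvl 3), c12 (id 8, lvl 3).
Iteration 4: lvl < 3 fails for all current rows; recursion stops.
SUM(lvl) = 0 + 1 + 1 + 2 + 2 + 3 + 3 = 12.

12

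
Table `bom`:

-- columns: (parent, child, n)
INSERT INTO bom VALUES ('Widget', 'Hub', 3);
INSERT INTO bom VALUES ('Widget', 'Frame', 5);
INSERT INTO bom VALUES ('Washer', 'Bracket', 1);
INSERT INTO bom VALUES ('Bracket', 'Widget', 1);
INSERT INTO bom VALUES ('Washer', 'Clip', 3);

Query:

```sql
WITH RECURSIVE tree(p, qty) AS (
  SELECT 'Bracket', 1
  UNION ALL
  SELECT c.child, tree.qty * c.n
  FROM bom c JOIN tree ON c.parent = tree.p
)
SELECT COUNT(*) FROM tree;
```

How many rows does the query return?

Base: (Bracket, qty=1).
Iteration 1: components of {Bracket} -> Widget = 1*1 = 1.
Iteration 2: components of {Widget} -> Frame = 1*5 = 5, Hub = 1*3 = 3.
Iteration 3: no further components; recursion stops.
Total rows emitted: 4.

4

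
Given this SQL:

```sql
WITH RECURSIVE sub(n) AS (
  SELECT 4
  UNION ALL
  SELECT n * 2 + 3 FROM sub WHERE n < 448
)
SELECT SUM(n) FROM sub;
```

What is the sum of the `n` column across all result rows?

Base: n=4.
Iteration 1: 4 < 448 holds -> n = 4 * 2 + 3 = 11.
Iteration 2: 11 < 448 holds -> n = 11 * 2 + 3 = 25.
Iteration 3: 25 < 448 holds -> n = 25 * 2 + 3 = 53.
Iteration 4: 53 < 448 holds -> n = 53 * 2 + 3 = 109.
Iteration 5: 109 < 448 holds -> n = 109 * 2 + 3 = 221.
Iteration 6: 221 < 448 holds -> n = 221 * 2 + 3 = 445.
Iteration 7: 445 < 448 holds -> n = 445 * 2 + 3 = 893.
Iteration 8: 893 < 448 fails; recursion stops.
SUM(n) = 4 + 11 + 25 + 53 + 109 + 221 + 445 + 893 = 1761.

1761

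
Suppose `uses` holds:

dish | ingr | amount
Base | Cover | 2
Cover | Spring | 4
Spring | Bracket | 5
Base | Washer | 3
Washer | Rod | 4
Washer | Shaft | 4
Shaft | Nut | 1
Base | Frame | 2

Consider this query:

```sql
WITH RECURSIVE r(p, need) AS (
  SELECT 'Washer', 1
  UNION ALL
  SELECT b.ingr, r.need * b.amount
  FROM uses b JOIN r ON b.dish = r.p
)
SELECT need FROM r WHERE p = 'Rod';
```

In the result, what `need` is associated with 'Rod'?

4

Base: (Washer, need=1).
Iteration 1: components of {Washer} -> Rod = 1*4 = 4, Shaft = 1*4 = 4.
Iteration 2: components of {Rod,Shaft} -> Nut = 4*1 = 4.
Iteration 3: no further components; recursion stops.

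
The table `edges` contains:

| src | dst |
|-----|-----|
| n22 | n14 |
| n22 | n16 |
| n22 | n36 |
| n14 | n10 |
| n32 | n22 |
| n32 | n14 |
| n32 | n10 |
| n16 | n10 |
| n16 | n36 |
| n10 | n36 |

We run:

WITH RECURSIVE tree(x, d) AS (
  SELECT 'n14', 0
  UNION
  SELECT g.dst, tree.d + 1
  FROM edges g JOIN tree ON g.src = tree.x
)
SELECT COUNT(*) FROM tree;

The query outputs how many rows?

3

Base: (n14, d=0).
Iteration 1: edges from {n14} -> (n10, d=1).
Iteration 2: edges from {n10} -> (n36, d=2).
Iteration 3: no outgoing edges from {n36}; recursion stops.
Total rows emitted: 3.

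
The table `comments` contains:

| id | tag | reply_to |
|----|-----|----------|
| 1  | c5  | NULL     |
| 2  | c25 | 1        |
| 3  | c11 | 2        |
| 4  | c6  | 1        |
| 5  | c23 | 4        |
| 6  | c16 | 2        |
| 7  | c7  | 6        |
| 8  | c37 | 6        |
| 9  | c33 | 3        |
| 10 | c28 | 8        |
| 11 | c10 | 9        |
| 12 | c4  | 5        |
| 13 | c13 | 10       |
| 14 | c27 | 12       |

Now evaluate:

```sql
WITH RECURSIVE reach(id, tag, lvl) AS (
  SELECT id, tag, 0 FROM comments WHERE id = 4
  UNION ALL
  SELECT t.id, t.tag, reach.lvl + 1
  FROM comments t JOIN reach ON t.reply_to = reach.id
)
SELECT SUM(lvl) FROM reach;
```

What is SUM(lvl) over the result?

Base: id=4 (c6) at lvl 0.
Iteration 1: rows with reply_to in {4} -> c23 (id 5, lvl 1).
Iteration 2: rows with reply_to in {5} -> c4 (id 12, lvl 2).
Iteration 3: rows with reply_to in {12} -> c27 (id 14, lvl 3).
Iteration 4: no rows with reply_to in {14}; recursion stops.
SUM(lvl) = 0 + 1 + 2 + 3 = 6.

6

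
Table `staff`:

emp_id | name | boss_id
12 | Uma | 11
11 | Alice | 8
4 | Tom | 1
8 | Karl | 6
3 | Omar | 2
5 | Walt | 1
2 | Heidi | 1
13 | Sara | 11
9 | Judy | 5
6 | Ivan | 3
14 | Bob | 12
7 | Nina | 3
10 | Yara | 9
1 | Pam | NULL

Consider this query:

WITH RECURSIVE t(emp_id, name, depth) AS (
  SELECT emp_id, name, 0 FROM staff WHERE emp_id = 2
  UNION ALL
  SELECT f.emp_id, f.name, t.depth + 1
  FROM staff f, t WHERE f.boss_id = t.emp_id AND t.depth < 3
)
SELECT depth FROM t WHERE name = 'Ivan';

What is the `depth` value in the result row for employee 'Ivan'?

Base: emp_id=2 (Heidi) at depth 0.
Iteration 1: rows with boss_id in {2} -> Omar (id 3, depth 1).
Iteration 2: rows with boss_id in {3} -> Ivan (id 6, depth 2), Nina (id 7, depth 2).
Iteration 3: rows with boss_id in {6,7} -> Karl (id 8, depth 3).
Iteration 4: depth < 3 fails for all current rows; recursion stops.

2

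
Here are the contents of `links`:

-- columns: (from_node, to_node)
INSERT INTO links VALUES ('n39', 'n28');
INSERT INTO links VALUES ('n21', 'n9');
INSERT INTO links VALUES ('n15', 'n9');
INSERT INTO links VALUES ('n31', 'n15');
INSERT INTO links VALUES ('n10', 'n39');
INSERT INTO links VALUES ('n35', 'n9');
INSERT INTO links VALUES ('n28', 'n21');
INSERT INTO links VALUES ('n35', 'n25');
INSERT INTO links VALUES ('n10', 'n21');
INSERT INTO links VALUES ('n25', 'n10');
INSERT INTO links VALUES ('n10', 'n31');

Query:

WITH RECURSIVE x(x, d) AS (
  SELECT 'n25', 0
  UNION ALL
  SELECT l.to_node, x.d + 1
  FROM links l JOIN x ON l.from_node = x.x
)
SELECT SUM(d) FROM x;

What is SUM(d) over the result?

Base: (n25, d=0).
Iteration 1: edges from {n25} -> (n10, d=1).
Iteration 2: edges from {n10} -> (n21, d=2), (n31, d=2), (n39, d=2).
Iteration 3: edges from {n21,n31,n39} -> (n15, d=3), (n28, d=3), (n9, d=3).
Iteration 4: edges from {n15,n28,n9} -> (n21, d=4), (n9, d=4).
Iteration 5: edges from {n21,n9} -> (n9, d=5).
Iteration 6: no outgoing edges from {n9}; recursion stops.
SUM(d) = 0 + 1 + 2 + 2 + 2 + 3 + 3 + 3 + 4 + 4 + 5 = 29.

29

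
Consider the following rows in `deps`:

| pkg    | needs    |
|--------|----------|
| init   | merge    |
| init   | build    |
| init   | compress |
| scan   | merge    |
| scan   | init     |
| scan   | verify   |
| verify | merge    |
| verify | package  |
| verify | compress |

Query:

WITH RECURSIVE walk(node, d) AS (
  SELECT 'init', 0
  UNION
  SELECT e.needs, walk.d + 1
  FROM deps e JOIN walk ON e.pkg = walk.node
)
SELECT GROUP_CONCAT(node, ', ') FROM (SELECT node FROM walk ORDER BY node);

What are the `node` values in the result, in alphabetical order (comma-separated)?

build, compress, init, merge

Base: (init, d=0).
Iteration 1: edges from {init} -> (build, d=1), (compress, d=1), (merge, d=1).
Iteration 2: no outgoing edges from {build,compress,merge}; recursion stops.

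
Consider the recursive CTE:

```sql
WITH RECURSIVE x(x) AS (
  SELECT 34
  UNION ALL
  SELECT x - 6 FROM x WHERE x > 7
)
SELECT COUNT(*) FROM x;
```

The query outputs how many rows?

6

Base: x=34.
Iteration 1: 34 > 7 holds -> x = 34 - 6 = 28.
Iteration 2: 28 > 7 holds -> x = 28 - 6 = 22.
Iteration 3: 22 > 7 holds -> x = 22 - 6 = 16.
Iteration 4: 16 > 7 holds -> x = 16 - 6 = 10.
Iteration 5: 10 > 7 holds -> x = 10 - 6 = 4.
Iteration 6: 4 > 7 fails; recursion stops.
Total rows emitted: 6.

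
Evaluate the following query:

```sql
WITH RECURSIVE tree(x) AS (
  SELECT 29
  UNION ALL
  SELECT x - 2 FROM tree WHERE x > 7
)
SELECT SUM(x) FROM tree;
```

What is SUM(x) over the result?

216

Base: x=29.
Iteration 1: 29 > 7 holds -> x = 29 - 2 = 27.
Iteration 2: 27 > 7 holds -> x = 27 - 2 = 25.
Iteration 3: 25 > 7 holds -> x = 25 - 2 = 23.
Iteration 4: 23 > 7 holds -> x = 23 - 2 = 21.
Iteration 5: 21 > 7 holds -> x = 21 - 2 = 19.
Iteration 6: 19 > 7 holds -> x = 19 - 2 = 17.
Iteration 7: 17 > 7 holds -> x = 17 - 2 = 15.
Iteration 8: 15 > 7 holds -> x = 15 - 2 = 13.
Iteration 9: 13 > 7 holds -> x = 13 - 2 = 11.
Iteration 10: 11 > 7 holds -> x = 11 - 2 = 9.
Iteration 11: 9 > 7 holds -> x = 9 - 2 = 7.
Iteration 12: 7 > 7 fails; recursion stops.
SUM(x) = 29 + 27 + 25 + 23 + 21 + 19 + 17 + 15 + 13 + 11 + 9 + 7 = 216.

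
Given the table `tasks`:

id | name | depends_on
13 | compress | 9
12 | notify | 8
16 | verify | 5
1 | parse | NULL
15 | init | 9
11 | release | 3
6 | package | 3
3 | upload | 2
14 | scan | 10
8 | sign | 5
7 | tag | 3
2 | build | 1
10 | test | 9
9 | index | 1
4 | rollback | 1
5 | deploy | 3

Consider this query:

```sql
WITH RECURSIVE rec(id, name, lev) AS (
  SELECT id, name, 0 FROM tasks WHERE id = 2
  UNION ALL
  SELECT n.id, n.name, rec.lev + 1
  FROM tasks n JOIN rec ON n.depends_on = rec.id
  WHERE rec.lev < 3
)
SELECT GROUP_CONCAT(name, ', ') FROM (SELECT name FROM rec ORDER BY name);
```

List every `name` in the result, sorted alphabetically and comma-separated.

build, deploy, package, release, sign, tag, upload, verify

Base: id=2 (build) at lev 0.
Iteration 1: rows with depends_on in {2} -> upload (id 3, lev 1).
Iteration 2: rows with depends_on in {3} -> deploy (id 5, lev 2), package (id 6, lev 2), tag (id 7, lev 2), release (id 11, lev 2).
Iteration 3: rows with depends_on in {5,6,7,11} -> sign (id 8, lev 3), verify (id 16, lev 3).
Iteration 4: lev < 3 fails for all current rows; recursion stops.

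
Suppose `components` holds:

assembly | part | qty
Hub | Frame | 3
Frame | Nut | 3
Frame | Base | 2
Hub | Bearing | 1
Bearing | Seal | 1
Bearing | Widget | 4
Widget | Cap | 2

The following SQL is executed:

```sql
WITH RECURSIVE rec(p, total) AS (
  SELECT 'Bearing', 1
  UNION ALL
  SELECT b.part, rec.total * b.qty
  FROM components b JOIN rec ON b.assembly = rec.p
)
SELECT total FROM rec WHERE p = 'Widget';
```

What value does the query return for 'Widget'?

4

Base: (Bearing, total=1).
Iteration 1: components of {Bearing} -> Seal = 1*1 = 1, Widget = 1*4 = 4.
Iteration 2: components of {Seal,Widget} -> Cap = 4*2 = 8.
Iteration 3: no further components; recursion stops.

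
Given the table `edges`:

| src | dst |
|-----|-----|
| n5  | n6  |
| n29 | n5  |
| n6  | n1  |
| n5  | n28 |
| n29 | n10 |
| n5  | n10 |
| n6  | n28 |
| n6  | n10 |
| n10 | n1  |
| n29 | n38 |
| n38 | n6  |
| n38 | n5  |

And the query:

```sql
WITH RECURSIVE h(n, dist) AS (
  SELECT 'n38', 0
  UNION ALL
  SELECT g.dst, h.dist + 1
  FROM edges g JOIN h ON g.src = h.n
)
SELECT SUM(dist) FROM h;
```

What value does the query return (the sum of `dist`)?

33

Base: (n38, dist=0).
Iteration 1: edges from {n38} -> (n5, dist=1), (n6, dist=1).
Iteration 2: edges from {n5,n6} -> (n1, dist=2), (n10, dist=2) x2, (n28, dist=2) x2, (n6, dist=2). [UNION ALL keeps all 6 new rows, including repeats]
Iteration 3: edges from {n1,n10,n28,n6} -> (n1, dist=3) x3, (n10, dist=3), (n28, dist=3). [UNION ALL keeps all 5 new rows, including repeats]
Iteration 4: edges from {n1,n10,n28} -> (n1, dist=4).
Iteration 5: no outgoing edges from {n1}; recursion stops.
SUM(dist) = 0 + 1 + 1 + 2 + 2 + 2 + 2 + 2 + 2 + 3 + 3 + 3 + 3 + 3 + 4 = 33.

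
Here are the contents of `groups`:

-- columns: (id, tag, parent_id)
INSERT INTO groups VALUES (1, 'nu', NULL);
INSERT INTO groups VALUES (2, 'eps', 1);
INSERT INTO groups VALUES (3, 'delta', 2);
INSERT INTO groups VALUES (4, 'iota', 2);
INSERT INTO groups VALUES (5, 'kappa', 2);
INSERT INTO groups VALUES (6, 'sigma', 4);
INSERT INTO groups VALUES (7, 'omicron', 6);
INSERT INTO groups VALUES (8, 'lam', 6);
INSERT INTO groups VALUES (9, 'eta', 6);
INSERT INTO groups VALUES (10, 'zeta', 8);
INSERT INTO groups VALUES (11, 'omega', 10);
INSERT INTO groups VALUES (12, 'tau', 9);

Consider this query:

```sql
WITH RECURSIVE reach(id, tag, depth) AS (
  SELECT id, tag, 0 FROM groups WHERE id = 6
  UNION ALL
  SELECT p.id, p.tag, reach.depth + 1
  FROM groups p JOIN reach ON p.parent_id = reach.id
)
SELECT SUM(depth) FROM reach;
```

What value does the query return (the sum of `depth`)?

10

Base: id=6 (sigma) at depth 0.
Iteration 1: rows with parent_id in {6} -> omicron (id 7, depth 1), lam (id 8, depth 1), eta (id 9, depth 1).
Iteration 2: rows with parent_id in {7,8,9} -> zeta (id 10, depth 2), tau (id 12, depth 2).
Iteration 3: rows with parent_id in {10,12} -> omega (id 11, depth 3).
Iteration 4: no rows with parent_id in {11}; recursion stops.
SUM(depth) = 0 + 1 + 1 + 1 + 2 + 2 + 3 = 10.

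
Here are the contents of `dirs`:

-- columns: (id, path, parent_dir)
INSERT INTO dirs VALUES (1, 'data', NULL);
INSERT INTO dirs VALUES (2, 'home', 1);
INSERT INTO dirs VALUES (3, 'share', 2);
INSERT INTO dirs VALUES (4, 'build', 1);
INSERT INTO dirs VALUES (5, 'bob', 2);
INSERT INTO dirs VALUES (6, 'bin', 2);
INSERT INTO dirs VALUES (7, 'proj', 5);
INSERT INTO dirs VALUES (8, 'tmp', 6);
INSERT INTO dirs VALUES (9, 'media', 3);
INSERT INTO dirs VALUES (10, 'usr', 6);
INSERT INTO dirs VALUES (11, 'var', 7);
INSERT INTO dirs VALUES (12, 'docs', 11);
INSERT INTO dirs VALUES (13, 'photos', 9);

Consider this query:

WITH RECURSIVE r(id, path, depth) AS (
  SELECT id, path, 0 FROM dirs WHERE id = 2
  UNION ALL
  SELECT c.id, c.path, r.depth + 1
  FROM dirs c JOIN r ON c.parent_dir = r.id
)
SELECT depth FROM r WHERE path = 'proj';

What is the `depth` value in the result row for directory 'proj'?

Base: id=2 (home) at depth 0.
Iteration 1: rows with parent_dir in {2} -> share (id 3, depth 1), bob (id 5, depth 1), bin (id 6, depth 1).
Iteration 2: rows with parent_dir in {3,5,6} -> proj (id 7, depth 2), tmp (id 8, depth 2), media (id 9, depth 2), usr (id 10, depth 2).
Iteration 3: rows with parent_dir in {7,8,9,10} -> var (id 11, depth 3), photos (id 13, depth 3).
Iteration 4: rows with parent_dir in {11,13} -> docs (id 12, depth 4).
Iteration 5: no rows with parent_dir in {12}; recursion stops.

2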